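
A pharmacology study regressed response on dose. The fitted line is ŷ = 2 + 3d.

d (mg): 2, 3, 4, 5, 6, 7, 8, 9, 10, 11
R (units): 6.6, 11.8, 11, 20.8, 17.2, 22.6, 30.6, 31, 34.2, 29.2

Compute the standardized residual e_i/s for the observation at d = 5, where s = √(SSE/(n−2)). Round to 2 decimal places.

1.09

d=2: ŷ = 2 + 3·2 = 8; e = 6.6 − 8 = -1.4
d=3: ŷ = 2 + 3·3 = 11; e = 11.8 − 11 = 0.8
d=4: ŷ = 2 + 3·4 = 14; e = 11 − 14 = -3
d=5: ŷ = 2 + 3·5 = 17; e = 20.8 − 17 = 3.8
d=6: ŷ = 2 + 3·6 = 20; e = 17.2 − 20 = -2.8
d=7: ŷ = 2 + 3·7 = 23; e = 22.6 − 23 = -0.4
d=8: ŷ = 2 + 3·8 = 26; e = 30.6 − 26 = 4.6
d=9: ŷ = 2 + 3·9 = 29; e = 31 − 29 = 2
d=10: ŷ = 2 + 3·10 = 32; e = 34.2 − 32 = 2.2
d=11: ŷ = 2 + 3·11 = 35; e = 29.2 − 35 = -5.8
SSE = 1.96 + 0.64 + 9 + 14.44 + 7.84 + 0.16 + 21.16 + 4 + 4.84 + 33.64 = 97.68
s = √(97.68/8) = 3.49428
e/s = 3.8 / 3.49428 = 1.09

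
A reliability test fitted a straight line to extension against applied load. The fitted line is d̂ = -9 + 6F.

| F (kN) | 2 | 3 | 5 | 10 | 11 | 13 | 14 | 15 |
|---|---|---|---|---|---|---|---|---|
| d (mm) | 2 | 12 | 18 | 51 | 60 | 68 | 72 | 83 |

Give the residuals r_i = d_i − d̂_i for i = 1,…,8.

F=2: d̂ = -9 + 6·2 = 3; r = 2 − 3 = -1
F=3: d̂ = -9 + 6·3 = 9; r = 12 − 9 = 3
F=5: d̂ = -9 + 6·5 = 21; r = 18 − 21 = -3
F=10: d̂ = -9 + 6·10 = 51; r = 51 − 51 = 0
F=11: d̂ = -9 + 6·11 = 57; r = 60 − 57 = 3
F=13: d̂ = -9 + 6·13 = 69; r = 68 − 69 = -1
F=14: d̂ = -9 + 6·14 = 75; r = 72 − 75 = -3
F=15: d̂ = -9 + 6·15 = 81; r = 83 − 81 = 2

-1, 3, -3, 0, 3, -1, -3, 2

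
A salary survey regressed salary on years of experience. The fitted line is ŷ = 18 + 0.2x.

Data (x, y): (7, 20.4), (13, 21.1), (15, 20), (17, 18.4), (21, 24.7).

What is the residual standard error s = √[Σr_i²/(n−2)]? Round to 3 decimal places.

x=7: ŷ = 18 + 0.2·7 = 19.4; r = 20.4 − 19.4 = 1
x=13: ŷ = 18 + 0.2·13 = 20.6; r = 21.1 − 20.6 = 0.5
x=15: ŷ = 18 + 0.2·15 = 21; r = 20 − 21 = -1
x=17: ŷ = 18 + 0.2·17 = 21.4; r = 18.4 − 21.4 = -3
x=21: ŷ = 18 + 0.2·21 = 22.2; r = 24.7 − 22.2 = 2.5
SSE = 1 + 0.25 + 1 + 9 + 6.25 = 17.5
s = √(17.5/3) = √5.83333 ≈ 2.415

s = 2.415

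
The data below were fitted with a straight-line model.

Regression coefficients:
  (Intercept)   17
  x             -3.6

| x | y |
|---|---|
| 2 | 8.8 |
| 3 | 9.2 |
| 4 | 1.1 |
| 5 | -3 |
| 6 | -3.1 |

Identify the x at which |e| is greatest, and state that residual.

x=2: ŷ = 17 − 3.6·2 = 9.8; e = 8.8 − 9.8 = -1
x=3: ŷ = 17 − 3.6·3 = 6.2; e = 9.2 − 6.2 = 3
x=4: ŷ = 17 − 3.6·4 = 2.6; e = 1.1 − 2.6 = -1.5
x=5: ŷ = 17 − 3.6·5 = -1; e = -3 − (-1) = -2
x=6: ŷ = 17 − 3.6·6 = -4.6; e = -3.1 − (-4.6) = 1.5
Largest |e| is 3 at x = 3, residual 3.

x = 3, e = 3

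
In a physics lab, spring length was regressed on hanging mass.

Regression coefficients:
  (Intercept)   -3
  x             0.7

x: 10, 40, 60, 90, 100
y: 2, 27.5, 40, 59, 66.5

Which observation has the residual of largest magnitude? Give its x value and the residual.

x = 40, e = 2.5

x=10: ŷ = -3 + 0.7·10 = 4; e = 2 − 4 = -2
x=40: ŷ = -3 + 0.7·40 = 25; e = 27.5 − 25 = 2.5
x=60: ŷ = -3 + 0.7·60 = 39; e = 40 − 39 = 1
x=90: ŷ = -3 + 0.7·90 = 60; e = 59 − 60 = -1
x=100: ŷ = -3 + 0.7·100 = 67; e = 66.5 − 67 = -0.5
Largest |e| is 2.5 at x = 40, residual 2.5.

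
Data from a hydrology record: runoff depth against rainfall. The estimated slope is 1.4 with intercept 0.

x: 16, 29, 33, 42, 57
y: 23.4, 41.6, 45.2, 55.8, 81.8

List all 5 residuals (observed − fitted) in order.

1, 1, -1, -3, 2

x=16: ŷ = 1.4·16 = 22.4; r = 23.4 − 22.4 = 1
x=29: ŷ = 1.4·29 = 40.6; r = 41.6 − 40.6 = 1
x=33: ŷ = 1.4·33 = 46.2; r = 45.2 − 46.2 = -1
x=42: ŷ = 1.4·42 = 58.8; r = 55.8 − 58.8 = -3
x=57: ŷ = 1.4·57 = 79.8; r = 81.8 − 79.8 = 2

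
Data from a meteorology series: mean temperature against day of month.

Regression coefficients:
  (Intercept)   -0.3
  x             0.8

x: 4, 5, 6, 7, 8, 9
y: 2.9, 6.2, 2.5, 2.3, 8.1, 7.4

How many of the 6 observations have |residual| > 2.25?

2

x=4: ŷ = -0.3 + 0.8·4 = 2.9; e = 2.9 − 2.9 = 0
x=5: ŷ = -0.3 + 0.8·5 = 3.7; e = 6.2 − 3.7 = 2.5
x=6: ŷ = -0.3 + 0.8·6 = 4.5; e = 2.5 − 4.5 = -2
x=7: ŷ = -0.3 + 0.8·7 = 5.3; e = 2.3 − 5.3 = -3
x=8: ŷ = -0.3 + 0.8·8 = 6.1; e = 8.1 − 6.1 = 2
x=9: ŷ = -0.3 + 0.8·9 = 6.9; e = 7.4 − 6.9 = 0.5
|e| > 2.25: x=5 (|e|=2.5), x=7 (|e|=3) → 2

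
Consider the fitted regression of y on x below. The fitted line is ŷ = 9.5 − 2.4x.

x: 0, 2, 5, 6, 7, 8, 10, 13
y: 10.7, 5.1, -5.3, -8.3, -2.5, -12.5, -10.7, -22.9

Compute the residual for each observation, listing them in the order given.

x=0: ŷ = 9.5 − 2.4·0 = 9.5; r = 10.7 − 9.5 = 1.2
x=2: ŷ = 9.5 − 2.4·2 = 4.7; r = 5.1 − 4.7 = 0.4
x=5: ŷ = 9.5 − 2.4·5 = -2.5; r = -5.3 − (-2.5) = -2.8
x=6: ŷ = 9.5 − 2.4·6 = -4.9; r = -8.3 − (-4.9) = -3.4
x=7: ŷ = 9.5 − 2.4·7 = -7.3; r = -2.5 − (-7.3) = 4.8
x=8: ŷ = 9.5 − 2.4·8 = -9.7; r = -12.5 − (-9.7) = -2.8
x=10: ŷ = 9.5 − 2.4·10 = -14.5; r = -10.7 − (-14.5) = 3.8
x=13: ŷ = 9.5 − 2.4·13 = -21.7; r = -22.9 − (-21.7) = -1.2

1.2, 0.4, -2.8, -3.4, 4.8, -2.8, 3.8, -1.2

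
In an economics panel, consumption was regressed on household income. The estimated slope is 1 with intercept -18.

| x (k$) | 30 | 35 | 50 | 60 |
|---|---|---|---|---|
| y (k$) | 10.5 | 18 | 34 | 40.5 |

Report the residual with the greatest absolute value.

e = 2

x=30: ŷ = -18 + 30 = 12; e = 10.5 − 12 = -1.5
x=35: ŷ = -18 + 35 = 17; e = 18 − 17 = 1
x=50: ŷ = -18 + 50 = 32; e = 34 − 32 = 2
x=60: ŷ = -18 + 60 = 42; e = 40.5 − 42 = -1.5
Largest |e| is 2 at x = 50, residual 2.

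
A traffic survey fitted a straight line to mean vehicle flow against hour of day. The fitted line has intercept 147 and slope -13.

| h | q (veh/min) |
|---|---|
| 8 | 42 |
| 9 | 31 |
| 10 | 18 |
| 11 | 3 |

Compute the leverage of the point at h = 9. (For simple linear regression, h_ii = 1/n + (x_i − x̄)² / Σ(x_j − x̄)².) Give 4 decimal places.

h̄ = (8 + 9 + 10 + 11)/4 = 9.5
Σ(h − h̄)² = 2.25 + 0.25 + 0.25 + 2.25 = 5
h = 1/4 + (-0.5)²/5 = 0.25 + 0.05 = 0.3000

h = 0.3000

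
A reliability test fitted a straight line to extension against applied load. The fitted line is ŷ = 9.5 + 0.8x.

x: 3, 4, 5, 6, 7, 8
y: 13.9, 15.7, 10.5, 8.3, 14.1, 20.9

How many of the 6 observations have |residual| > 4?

x=3: ŷ = 9.5 + 0.8·3 = 11.9; e = 13.9 − 11.9 = 2
x=4: ŷ = 9.5 + 0.8·4 = 12.7; e = 15.7 − 12.7 = 3
x=5: ŷ = 9.5 + 0.8·5 = 13.5; e = 10.5 − 13.5 = -3
x=6: ŷ = 9.5 + 0.8·6 = 14.3; e = 8.3 − 14.3 = -6
x=7: ŷ = 9.5 + 0.8·7 = 15.1; e = 14.1 − 15.1 = -1
x=8: ŷ = 9.5 + 0.8·8 = 15.9; e = 20.9 − 15.9 = 5
|e| > 4: x=6 (|e|=6), x=8 (|e|=5) → 2

2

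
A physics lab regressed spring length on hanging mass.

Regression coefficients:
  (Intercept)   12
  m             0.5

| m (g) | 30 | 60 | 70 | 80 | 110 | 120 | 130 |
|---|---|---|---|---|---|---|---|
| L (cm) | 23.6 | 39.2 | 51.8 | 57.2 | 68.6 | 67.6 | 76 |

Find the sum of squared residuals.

m=30: L̂ = 12 + 0.5·30 = 27; e = 23.6 − 27 = -3.4
m=60: L̂ = 12 + 0.5·60 = 42; e = 39.2 − 42 = -2.8
m=70: L̂ = 12 + 0.5·70 = 47; e = 51.8 − 47 = 4.8
m=80: L̂ = 12 + 0.5·80 = 52; e = 57.2 − 52 = 5.2
m=110: L̂ = 12 + 0.5·110 = 67; e = 68.6 − 67 = 1.6
m=120: L̂ = 12 + 0.5·120 = 72; e = 67.6 − 72 = -4.4
m=130: L̂ = 12 + 0.5·130 = 77; e = 76 − 77 = -1
SSE = 11.56 + 7.84 + 23.04 + 27.04 + 2.56 + 19.36 + 1 = 92.4

SSE = 92.4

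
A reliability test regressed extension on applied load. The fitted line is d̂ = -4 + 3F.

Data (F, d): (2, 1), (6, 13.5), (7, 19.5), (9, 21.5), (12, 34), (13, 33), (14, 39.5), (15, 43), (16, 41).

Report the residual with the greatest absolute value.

r = -3

F=2: d̂ = -4 + 3·2 = 2; r = 1 − 2 = -1
F=6: d̂ = -4 + 3·6 = 14; r = 13.5 − 14 = -0.5
F=7: d̂ = -4 + 3·7 = 17; r = 19.5 − 17 = 2.5
F=9: d̂ = -4 + 3·9 = 23; r = 21.5 − 23 = -1.5
F=12: d̂ = -4 + 3·12 = 32; r = 34 − 32 = 2
F=13: d̂ = -4 + 3·13 = 35; r = 33 − 35 = -2
F=14: d̂ = -4 + 3·14 = 38; r = 39.5 − 38 = 1.5
F=15: d̂ = -4 + 3·15 = 41; r = 43 − 41 = 2
F=16: d̂ = -4 + 3·16 = 44; r = 41 − 44 = -3
Largest |r| is 3 at F = 16, residual -3.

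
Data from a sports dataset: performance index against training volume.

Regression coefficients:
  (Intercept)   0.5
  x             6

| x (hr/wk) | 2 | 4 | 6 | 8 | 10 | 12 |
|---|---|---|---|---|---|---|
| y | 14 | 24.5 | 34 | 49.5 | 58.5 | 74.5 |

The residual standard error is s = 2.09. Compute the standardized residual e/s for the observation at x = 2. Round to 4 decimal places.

ŷ = 0.5 + 6·2 = 12.5
e = 14 − 12.5 = 1.5
e/s = 1.5 / 2.09 = 0.7177

0.7177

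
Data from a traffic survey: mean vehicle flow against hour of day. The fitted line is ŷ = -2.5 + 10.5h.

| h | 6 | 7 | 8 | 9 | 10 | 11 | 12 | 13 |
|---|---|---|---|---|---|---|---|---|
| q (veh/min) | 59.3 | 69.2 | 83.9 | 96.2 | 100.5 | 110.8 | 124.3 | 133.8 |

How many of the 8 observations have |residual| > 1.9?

4

h=6: ŷ = -2.5 + 10.5·6 = 60.5; e = 59.3 − 60.5 = -1.2
h=7: ŷ = -2.5 + 10.5·7 = 71; e = 69.2 − 71 = -1.8
h=8: ŷ = -2.5 + 10.5·8 = 81.5; e = 83.9 − 81.5 = 2.4
h=9: ŷ = -2.5 + 10.5·9 = 92; e = 96.2 − 92 = 4.2
h=10: ŷ = -2.5 + 10.5·10 = 102.5; e = 100.5 − 102.5 = -2
h=11: ŷ = -2.5 + 10.5·11 = 113; e = 110.8 − 113 = -2.2
h=12: ŷ = -2.5 + 10.5·12 = 123.5; e = 124.3 − 123.5 = 0.8
h=13: ŷ = -2.5 + 10.5·13 = 134; e = 133.8 − 134 = -0.2
|e| > 1.9: h=8 (|e|=2.4), h=9 (|e|=4.2), h=10 (|e|=2), h=11 (|e|=2.2) → 4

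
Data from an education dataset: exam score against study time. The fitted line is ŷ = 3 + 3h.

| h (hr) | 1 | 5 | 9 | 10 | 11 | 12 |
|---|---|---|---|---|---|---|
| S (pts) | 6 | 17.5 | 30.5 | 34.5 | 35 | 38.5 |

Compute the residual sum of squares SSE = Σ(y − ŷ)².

SSE = 4

h=1: ŷ = 3 + 3·1 = 6; e = 6 − 6 = 0
h=5: ŷ = 3 + 3·5 = 18; e = 17.5 − 18 = -0.5
h=9: ŷ = 3 + 3·9 = 30; e = 30.5 − 30 = 0.5
h=10: ŷ = 3 + 3·10 = 33; e = 34.5 − 33 = 1.5
h=11: ŷ = 3 + 3·11 = 36; e = 35 − 36 = -1
h=12: ŷ = 3 + 3·12 = 39; e = 38.5 − 39 = -0.5
SSE = 0 + 0.25 + 0.25 + 2.25 + 1 + 0.25 = 4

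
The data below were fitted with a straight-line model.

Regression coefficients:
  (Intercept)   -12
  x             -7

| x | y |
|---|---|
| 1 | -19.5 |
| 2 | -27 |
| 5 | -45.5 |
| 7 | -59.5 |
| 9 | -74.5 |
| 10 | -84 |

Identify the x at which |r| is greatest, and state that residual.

x = 10, r = -2

x=1: ŷ = -12 − 7·1 = -19; r = -19.5 − (-19) = -0.5
x=2: ŷ = -12 − 7·2 = -26; r = -27 − (-26) = -1
x=5: ŷ = -12 − 7·5 = -47; r = -45.5 − (-47) = 1.5
x=7: ŷ = -12 − 7·7 = -61; r = -59.5 − (-61) = 1.5
x=9: ŷ = -12 − 7·9 = -75; r = -74.5 − (-75) = 0.5
x=10: ŷ = -12 − 7·10 = -82; r = -84 − (-82) = -2
Largest |r| is 2 at x = 10, residual -2.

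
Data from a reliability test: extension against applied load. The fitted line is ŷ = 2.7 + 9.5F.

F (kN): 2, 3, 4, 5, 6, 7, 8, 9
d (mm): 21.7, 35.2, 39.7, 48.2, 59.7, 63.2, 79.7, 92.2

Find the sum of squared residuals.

F=2: ŷ = 2.7 + 9.5·2 = 21.7; r = 21.7 − 21.7 = 0
F=3: ŷ = 2.7 + 9.5·3 = 31.2; r = 35.2 − 31.2 = 4
F=4: ŷ = 2.7 + 9.5·4 = 40.7; r = 39.7 − 40.7 = -1
F=5: ŷ = 2.7 + 9.5·5 = 50.2; r = 48.2 − 50.2 = -2
F=6: ŷ = 2.7 + 9.5·6 = 59.7; r = 59.7 − 59.7 = 0
F=7: ŷ = 2.7 + 9.5·7 = 69.2; r = 63.2 − 69.2 = -6
F=8: ŷ = 2.7 + 9.5·8 = 78.7; r = 79.7 − 78.7 = 1
F=9: ŷ = 2.7 + 9.5·9 = 88.2; r = 92.2 − 88.2 = 4
SSE = 0 + 16 + 1 + 4 + 0 + 36 + 1 + 16 = 74

SSE = 74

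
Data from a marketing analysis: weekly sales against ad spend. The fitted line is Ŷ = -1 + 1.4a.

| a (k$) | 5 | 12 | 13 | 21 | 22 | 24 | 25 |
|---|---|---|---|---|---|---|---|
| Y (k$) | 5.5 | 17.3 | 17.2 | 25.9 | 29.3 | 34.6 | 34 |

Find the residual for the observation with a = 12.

e = 1.5

Ŷ = -1 + 1.4·12 = 15.8
e = 17.3 − 15.8 = 1.5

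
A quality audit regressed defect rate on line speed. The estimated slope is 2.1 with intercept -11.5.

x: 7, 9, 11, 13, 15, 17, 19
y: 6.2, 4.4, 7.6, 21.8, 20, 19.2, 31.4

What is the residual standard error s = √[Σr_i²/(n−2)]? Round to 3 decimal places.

x=7: ŷ = -11.5 + 2.1·7 = 3.2; r = 6.2 − 3.2 = 3
x=9: ŷ = -11.5 + 2.1·9 = 7.4; r = 4.4 − 7.4 = -3
x=11: ŷ = -11.5 + 2.1·11 = 11.6; r = 7.6 − 11.6 = -4
x=13: ŷ = -11.5 + 2.1·13 = 15.8; r = 21.8 − 15.8 = 6
x=15: ŷ = -11.5 + 2.1·15 = 20; r = 20 − 20 = 0
x=17: ŷ = -11.5 + 2.1·17 = 24.2; r = 19.2 − 24.2 = -5
x=19: ŷ = -11.5 + 2.1·19 = 28.4; r = 31.4 − 28.4 = 3
SSE = 9 + 9 + 16 + 36 + 0 + 25 + 9 = 104
s = √(104/5) = √20.8 ≈ 4.561

s = 4.561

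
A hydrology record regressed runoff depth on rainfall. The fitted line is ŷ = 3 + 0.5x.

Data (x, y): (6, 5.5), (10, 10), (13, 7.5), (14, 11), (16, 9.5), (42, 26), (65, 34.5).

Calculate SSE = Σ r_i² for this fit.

x=6: ŷ = 3 + 0.5·6 = 6; r = 5.5 − 6 = -0.5
x=10: ŷ = 3 + 0.5·10 = 8; r = 10 − 8 = 2
x=13: ŷ = 3 + 0.5·13 = 9.5; r = 7.5 − 9.5 = -2
x=14: ŷ = 3 + 0.5·14 = 10; r = 11 − 10 = 1
x=16: ŷ = 3 + 0.5·16 = 11; r = 9.5 − 11 = -1.5
x=42: ŷ = 3 + 0.5·42 = 24; r = 26 − 24 = 2
x=65: ŷ = 3 + 0.5·65 = 35.5; r = 34.5 − 35.5 = -1
SSE = 0.25 + 4 + 4 + 1 + 2.25 + 4 + 1 = 16.5

SSE = 16.5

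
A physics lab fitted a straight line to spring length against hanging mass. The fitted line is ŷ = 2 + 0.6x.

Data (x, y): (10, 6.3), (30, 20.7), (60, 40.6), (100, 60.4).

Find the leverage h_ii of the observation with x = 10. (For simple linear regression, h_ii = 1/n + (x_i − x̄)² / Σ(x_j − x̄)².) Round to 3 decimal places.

h = 0.598

x̄ = (10 + 30 + 60 + 100)/4 = 50
Σ(x − x̄)² = 1600 + 400 + 100 + 2500 = 4600
h = 1/4 + (-40)²/4600 = 0.25 + 0.347826 = 0.598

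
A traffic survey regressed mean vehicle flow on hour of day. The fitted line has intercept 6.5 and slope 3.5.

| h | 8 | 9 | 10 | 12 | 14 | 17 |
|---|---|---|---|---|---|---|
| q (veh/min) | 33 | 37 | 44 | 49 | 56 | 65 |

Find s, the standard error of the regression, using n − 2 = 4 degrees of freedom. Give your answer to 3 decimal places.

h=8: q̂ = 6.5 + 3.5·8 = 34.5; e = 33 − 34.5 = -1.5
h=9: q̂ = 6.5 + 3.5·9 = 38; e = 37 − 38 = -1
h=10: q̂ = 6.5 + 3.5·10 = 41.5; e = 44 − 41.5 = 2.5
h=12: q̂ = 6.5 + 3.5·12 = 48.5; e = 49 − 48.5 = 0.5
h=14: q̂ = 6.5 + 3.5·14 = 55.5; e = 56 − 55.5 = 0.5
h=17: q̂ = 6.5 + 3.5·17 = 66; e = 65 − 66 = -1
SSE = 2.25 + 1 + 6.25 + 0.25 + 0.25 + 1 = 11
s = √(11/4) = √2.75 ≈ 1.658

s = 1.658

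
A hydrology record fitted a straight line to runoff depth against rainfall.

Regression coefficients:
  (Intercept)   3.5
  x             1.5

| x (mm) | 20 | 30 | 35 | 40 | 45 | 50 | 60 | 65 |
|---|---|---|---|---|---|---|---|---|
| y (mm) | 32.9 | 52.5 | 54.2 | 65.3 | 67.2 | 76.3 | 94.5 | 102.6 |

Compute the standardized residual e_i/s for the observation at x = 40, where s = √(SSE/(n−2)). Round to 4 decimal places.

x=20: ŷ = 3.5 + 1.5·20 = 33.5; e = 32.9 − 33.5 = -0.6
x=30: ŷ = 3.5 + 1.5·30 = 48.5; e = 52.5 − 48.5 = 4
x=35: ŷ = 3.5 + 1.5·35 = 56; e = 54.2 − 56 = -1.8
x=40: ŷ = 3.5 + 1.5·40 = 63.5; e = 65.3 − 63.5 = 1.8
x=45: ŷ = 3.5 + 1.5·45 = 71; e = 67.2 − 71 = -3.8
x=50: ŷ = 3.5 + 1.5·50 = 78.5; e = 76.3 − 78.5 = -2.2
x=60: ŷ = 3.5 + 1.5·60 = 93.5; e = 94.5 − 93.5 = 1
x=65: ŷ = 3.5 + 1.5·65 = 101; e = 102.6 − 101 = 1.6
SSE = 0.36 + 16 + 3.24 + 3.24 + 14.44 + 4.84 + 1 + 2.56 = 45.68
s = √(45.68/6) = 2.75923
e/s = 1.8 / 2.75923 = 0.6524

0.6524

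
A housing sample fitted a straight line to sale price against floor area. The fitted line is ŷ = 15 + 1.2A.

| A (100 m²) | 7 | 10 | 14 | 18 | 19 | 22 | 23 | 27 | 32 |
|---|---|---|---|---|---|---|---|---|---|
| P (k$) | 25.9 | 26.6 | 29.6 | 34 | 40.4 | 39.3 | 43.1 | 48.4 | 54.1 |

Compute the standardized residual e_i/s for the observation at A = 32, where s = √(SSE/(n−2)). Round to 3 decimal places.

A=7: ŷ = 15 + 1.2·7 = 23.4; e = 25.9 − 23.4 = 2.5
A=10: ŷ = 15 + 1.2·10 = 27; e = 26.6 − 27 = -0.4
A=14: ŷ = 15 + 1.2·14 = 31.8; e = 29.6 − 31.8 = -2.2
A=18: ŷ = 15 + 1.2·18 = 36.6; e = 34 − 36.6 = -2.6
A=19: ŷ = 15 + 1.2·19 = 37.8; e = 40.4 − 37.8 = 2.6
A=22: ŷ = 15 + 1.2·22 = 41.4; e = 39.3 − 41.4 = -2.1
A=23: ŷ = 15 + 1.2·23 = 42.6; e = 43.1 − 42.6 = 0.5
A=27: ŷ = 15 + 1.2·27 = 47.4; e = 48.4 − 47.4 = 1
A=32: ŷ = 15 + 1.2·32 = 53.4; e = 54.1 − 53.4 = 0.7
SSE = 6.25 + 0.16 + 4.84 + 6.76 + 6.76 + 4.41 + 0.25 + 1 + 0.49 = 30.92
s = √(30.92/7) = 2.1017
e/s = 0.7 / 2.1017 = 0.333

0.333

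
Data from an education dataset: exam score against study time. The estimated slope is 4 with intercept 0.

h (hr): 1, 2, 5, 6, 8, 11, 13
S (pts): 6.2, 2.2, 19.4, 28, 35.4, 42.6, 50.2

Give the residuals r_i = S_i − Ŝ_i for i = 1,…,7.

h=1: Ŝ = 4·1 = 4; r = 6.2 − 4 = 2.2
h=2: Ŝ = 4·2 = 8; r = 2.2 − 8 = -5.8
h=5: Ŝ = 4·5 = 20; r = 19.4 − 20 = -0.6
h=6: Ŝ = 4·6 = 24; r = 28 − 24 = 4
h=8: Ŝ = 4·8 = 32; r = 35.4 − 32 = 3.4
h=11: Ŝ = 4·11 = 44; r = 42.6 − 44 = -1.4
h=13: Ŝ = 4·13 = 52; r = 50.2 − 52 = -1.8

2.2, -5.8, -0.6, 4, 3.4, -1.4, -1.8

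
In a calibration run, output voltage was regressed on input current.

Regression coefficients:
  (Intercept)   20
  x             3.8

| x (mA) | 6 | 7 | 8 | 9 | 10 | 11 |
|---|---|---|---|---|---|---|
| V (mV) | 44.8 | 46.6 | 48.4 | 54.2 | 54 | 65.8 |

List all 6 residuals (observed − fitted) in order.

2, 0, -2, 0, -4, 4

x=6: ŷ = 20 + 3.8·6 = 42.8; e = 44.8 − 42.8 = 2
x=7: ŷ = 20 + 3.8·7 = 46.6; e = 46.6 − 46.6 = 0
x=8: ŷ = 20 + 3.8·8 = 50.4; e = 48.4 − 50.4 = -2
x=9: ŷ = 20 + 3.8·9 = 54.2; e = 54.2 − 54.2 = 0
x=10: ŷ = 20 + 3.8·10 = 58; e = 54 − 58 = -4
x=11: ŷ = 20 + 3.8·11 = 61.8; e = 65.8 − 61.8 = 4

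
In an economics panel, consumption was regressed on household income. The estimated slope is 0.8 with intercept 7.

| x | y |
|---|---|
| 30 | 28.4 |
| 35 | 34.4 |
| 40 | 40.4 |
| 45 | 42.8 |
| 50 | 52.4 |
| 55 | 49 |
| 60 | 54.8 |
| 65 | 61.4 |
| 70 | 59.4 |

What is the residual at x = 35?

ŷ = 7 + 0.8·35 = 35
r = 34.4 − 35 = -0.6

r = -0.6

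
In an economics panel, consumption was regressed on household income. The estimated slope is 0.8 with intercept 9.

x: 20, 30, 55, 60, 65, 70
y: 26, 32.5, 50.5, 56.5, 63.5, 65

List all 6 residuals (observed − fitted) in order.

x=20: ŷ = 9 + 0.8·20 = 25; e = 26 − 25 = 1
x=30: ŷ = 9 + 0.8·30 = 33; e = 32.5 − 33 = -0.5
x=55: ŷ = 9 + 0.8·55 = 53; e = 50.5 − 53 = -2.5
x=60: ŷ = 9 + 0.8·60 = 57; e = 56.5 − 57 = -0.5
x=65: ŷ = 9 + 0.8·65 = 61; e = 63.5 − 61 = 2.5
x=70: ŷ = 9 + 0.8·70 = 65; e = 65 − 65 = 0

1, -0.5, -2.5, -0.5, 2.5, 0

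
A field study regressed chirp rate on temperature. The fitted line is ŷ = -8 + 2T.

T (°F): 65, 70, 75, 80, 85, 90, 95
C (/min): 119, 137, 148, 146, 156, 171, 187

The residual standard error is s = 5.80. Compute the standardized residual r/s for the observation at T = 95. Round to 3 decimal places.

ŷ = -8 + 2·95 = 182
r = 187 − 182 = 5
r/s = 5 / 5.80 = 0.862

0.862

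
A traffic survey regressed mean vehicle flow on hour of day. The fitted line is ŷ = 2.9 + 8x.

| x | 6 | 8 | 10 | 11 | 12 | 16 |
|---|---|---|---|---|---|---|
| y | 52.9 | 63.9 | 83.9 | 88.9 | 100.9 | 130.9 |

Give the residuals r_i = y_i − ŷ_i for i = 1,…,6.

x=6: ŷ = 2.9 + 8·6 = 50.9; r = 52.9 − 50.9 = 2
x=8: ŷ = 2.9 + 8·8 = 66.9; r = 63.9 − 66.9 = -3
x=10: ŷ = 2.9 + 8·10 = 82.9; r = 83.9 − 82.9 = 1
x=11: ŷ = 2.9 + 8·11 = 90.9; r = 88.9 − 90.9 = -2
x=12: ŷ = 2.9 + 8·12 = 98.9; r = 100.9 − 98.9 = 2
x=16: ŷ = 2.9 + 8·16 = 130.9; r = 130.9 − 130.9 = 0

2, -3, 1, -2, 2, 0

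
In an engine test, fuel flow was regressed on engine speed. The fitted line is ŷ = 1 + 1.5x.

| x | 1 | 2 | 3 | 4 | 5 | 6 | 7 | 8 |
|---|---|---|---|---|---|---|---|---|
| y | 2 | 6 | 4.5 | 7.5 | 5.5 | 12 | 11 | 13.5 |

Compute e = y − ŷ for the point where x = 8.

e = 0.5

ŷ = 1 + 1.5·8 = 13
e = 13.5 − 13 = 0.5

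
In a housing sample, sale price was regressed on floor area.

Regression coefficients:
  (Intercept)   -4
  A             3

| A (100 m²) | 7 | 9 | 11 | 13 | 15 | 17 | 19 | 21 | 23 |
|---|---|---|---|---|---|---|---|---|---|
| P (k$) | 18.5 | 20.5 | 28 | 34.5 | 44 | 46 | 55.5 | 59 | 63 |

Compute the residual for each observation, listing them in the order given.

1.5, -2.5, -1, -0.5, 3, -1, 2.5, 0, -2

A=7: P̂ = -4 + 3·7 = 17; e = 18.5 − 17 = 1.5
A=9: P̂ = -4 + 3·9 = 23; e = 20.5 − 23 = -2.5
A=11: P̂ = -4 + 3·11 = 29; e = 28 − 29 = -1
A=13: P̂ = -4 + 3·13 = 35; e = 34.5 − 35 = -0.5
A=15: P̂ = -4 + 3·15 = 41; e = 44 − 41 = 3
A=17: P̂ = -4 + 3·17 = 47; e = 46 − 47 = -1
A=19: P̂ = -4 + 3·19 = 53; e = 55.5 − 53 = 2.5
A=21: P̂ = -4 + 3·21 = 59; e = 59 − 59 = 0
A=23: P̂ = -4 + 3·23 = 65; e = 63 − 65 = -2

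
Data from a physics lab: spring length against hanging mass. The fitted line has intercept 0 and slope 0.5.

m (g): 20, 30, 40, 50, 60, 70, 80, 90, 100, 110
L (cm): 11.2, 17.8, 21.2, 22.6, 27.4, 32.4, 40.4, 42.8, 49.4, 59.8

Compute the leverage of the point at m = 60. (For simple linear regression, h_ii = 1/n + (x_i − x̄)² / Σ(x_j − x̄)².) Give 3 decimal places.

m̄ = (20 + 30 + 40 + 50 + 60 + 70 + 80 + 90 + 100 + 110)/10 = 65
Σ(m − m̄)² = 2025 + 1225 + 625 + 225 + 25 + 25 + 225 + 625 + 1225 + 2025 = 8250
h = 1/10 + (-5)²/8250 = 0.1 + 0.0030303 = 0.103

h = 0.103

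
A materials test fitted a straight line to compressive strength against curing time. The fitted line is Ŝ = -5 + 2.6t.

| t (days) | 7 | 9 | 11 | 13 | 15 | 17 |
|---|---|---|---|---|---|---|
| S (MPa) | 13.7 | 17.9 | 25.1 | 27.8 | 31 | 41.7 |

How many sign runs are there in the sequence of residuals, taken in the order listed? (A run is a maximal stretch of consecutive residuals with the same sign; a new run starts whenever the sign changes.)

5 runs

t=7: Ŝ = -5 + 2.6·7 = 13.2; r = 13.7 − 13.2 = 0.5
t=9: Ŝ = -5 + 2.6·9 = 18.4; r = 17.9 − 18.4 = -0.5
t=11: Ŝ = -5 + 2.6·11 = 23.6; r = 25.1 − 23.6 = 1.5
t=13: Ŝ = -5 + 2.6·13 = 28.8; r = 27.8 − 28.8 = -1
t=15: Ŝ = -5 + 2.6·15 = 34; r = 31 − 34 = -3
t=17: Ŝ = -5 + 2.6·17 = 39.2; r = 41.7 − 39.2 = 2.5
Signs: + − + − − +
Runs: +×1, −×1, +×1, −×2, +×1 → 5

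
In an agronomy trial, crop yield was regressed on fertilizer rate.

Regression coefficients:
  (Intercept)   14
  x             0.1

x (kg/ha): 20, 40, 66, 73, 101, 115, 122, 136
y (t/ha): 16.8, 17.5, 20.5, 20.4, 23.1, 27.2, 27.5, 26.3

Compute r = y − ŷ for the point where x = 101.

r = -1

ŷ = 14 + 0.1·101 = 24.1
r = 23.1 − 24.1 = -1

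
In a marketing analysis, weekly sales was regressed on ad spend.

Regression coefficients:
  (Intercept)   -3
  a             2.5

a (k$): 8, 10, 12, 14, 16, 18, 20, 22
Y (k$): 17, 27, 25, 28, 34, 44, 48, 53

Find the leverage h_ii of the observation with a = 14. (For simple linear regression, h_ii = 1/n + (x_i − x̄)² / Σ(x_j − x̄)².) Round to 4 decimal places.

ā = (8 + 10 + 12 + 14 + 16 + 18 + 20 + 22)/8 = 15
Σ(a − ā)² = 49 + 25 + 9 + 1 + 1 + 9 + 25 + 49 = 168
h = 1/8 + (-1)²/168 = 0.125 + 0.00595238 = 0.1310

h = 0.1310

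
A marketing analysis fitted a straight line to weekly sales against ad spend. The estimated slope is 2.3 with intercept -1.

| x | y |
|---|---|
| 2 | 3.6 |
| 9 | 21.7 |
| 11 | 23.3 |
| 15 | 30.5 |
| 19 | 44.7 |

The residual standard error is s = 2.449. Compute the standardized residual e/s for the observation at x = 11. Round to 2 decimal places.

ŷ = -1 + 2.3·11 = 24.3
e = 23.3 − 24.3 = -1
e/s = -1 / 2.449 = -0.41

-0.41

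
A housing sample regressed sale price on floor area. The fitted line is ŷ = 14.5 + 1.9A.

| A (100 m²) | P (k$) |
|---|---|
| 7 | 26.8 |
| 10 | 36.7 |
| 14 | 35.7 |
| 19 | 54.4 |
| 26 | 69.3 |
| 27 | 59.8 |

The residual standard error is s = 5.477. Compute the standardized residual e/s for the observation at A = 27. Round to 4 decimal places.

-1.0955

ŷ = 14.5 + 1.9·27 = 65.8
e = 59.8 − 65.8 = -6
e/s = -6 / 5.477 = -1.0955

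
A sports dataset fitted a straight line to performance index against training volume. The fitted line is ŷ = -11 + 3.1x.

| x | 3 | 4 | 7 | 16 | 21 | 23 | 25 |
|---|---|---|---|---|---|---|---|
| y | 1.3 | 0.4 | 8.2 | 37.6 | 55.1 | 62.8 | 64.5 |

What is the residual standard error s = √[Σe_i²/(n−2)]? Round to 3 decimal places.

x=3: ŷ = -11 + 3.1·3 = -1.7; e = 1.3 − (-1.7) = 3
x=4: ŷ = -11 + 3.1·4 = 1.4; e = 0.4 − 1.4 = -1
x=7: ŷ = -11 + 3.1·7 = 10.7; e = 8.2 − 10.7 = -2.5
x=16: ŷ = -11 + 3.1·16 = 38.6; e = 37.6 − 38.6 = -1
x=21: ŷ = -11 + 3.1·21 = 54.1; e = 55.1 − 54.1 = 1
x=23: ŷ = -11 + 3.1·23 = 60.3; e = 62.8 − 60.3 = 2.5
x=25: ŷ = -11 + 3.1·25 = 66.5; e = 64.5 − 66.5 = -2
SSE = 9 + 1 + 6.25 + 1 + 1 + 6.25 + 4 = 28.5
s = √(28.5/5) = √5.7 ≈ 2.387

s = 2.387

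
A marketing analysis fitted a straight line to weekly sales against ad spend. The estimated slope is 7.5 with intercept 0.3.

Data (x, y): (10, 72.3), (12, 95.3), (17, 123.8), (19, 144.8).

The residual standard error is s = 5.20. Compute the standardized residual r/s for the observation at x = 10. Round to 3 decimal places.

ŷ = 0.3 + 7.5·10 = 75.3
r = 72.3 − 75.3 = -3
r/s = -3 / 5.20 = -0.577

-0.577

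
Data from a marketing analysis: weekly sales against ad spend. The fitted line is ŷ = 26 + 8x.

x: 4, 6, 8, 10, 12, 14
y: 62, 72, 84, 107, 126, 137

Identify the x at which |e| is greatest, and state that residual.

x=4: ŷ = 26 + 8·4 = 58; e = 62 − 58 = 4
x=6: ŷ = 26 + 8·6 = 74; e = 72 − 74 = -2
x=8: ŷ = 26 + 8·8 = 90; e = 84 − 90 = -6
x=10: ŷ = 26 + 8·10 = 106; e = 107 − 106 = 1
x=12: ŷ = 26 + 8·12 = 122; e = 126 − 122 = 4
x=14: ŷ = 26 + 8·14 = 138; e = 137 − 138 = -1
Largest |e| is 6 at x = 8, residual -6.

x = 8, e = -6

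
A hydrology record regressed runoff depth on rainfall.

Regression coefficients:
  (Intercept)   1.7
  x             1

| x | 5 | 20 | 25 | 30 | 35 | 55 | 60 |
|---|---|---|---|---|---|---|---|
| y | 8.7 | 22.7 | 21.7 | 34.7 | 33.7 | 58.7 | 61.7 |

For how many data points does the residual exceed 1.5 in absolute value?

x=5: ŷ = 1.7 + 5 = 6.7; e = 8.7 − 6.7 = 2
x=20: ŷ = 1.7 + 20 = 21.7; e = 22.7 − 21.7 = 1
x=25: ŷ = 1.7 + 25 = 26.7; e = 21.7 − 26.7 = -5
x=30: ŷ = 1.7 + 30 = 31.7; e = 34.7 − 31.7 = 3
x=35: ŷ = 1.7 + 35 = 36.7; e = 33.7 − 36.7 = -3
x=55: ŷ = 1.7 + 55 = 56.7; e = 58.7 − 56.7 = 2
x=60: ŷ = 1.7 + 60 = 61.7; e = 61.7 − 61.7 = 0
|e| > 1.5: x=5 (|e|=2), x=25 (|e|=5), x=30 (|e|=3), x=35 (|e|=3), x=55 (|e|=2) → 5

5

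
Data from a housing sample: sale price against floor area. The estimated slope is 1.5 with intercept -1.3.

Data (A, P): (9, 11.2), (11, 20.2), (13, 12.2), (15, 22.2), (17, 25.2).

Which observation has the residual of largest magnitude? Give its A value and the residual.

A=9: ŷ = -1.3 + 1.5·9 = 12.2; r = 11.2 − 12.2 = -1
A=11: ŷ = -1.3 + 1.5·11 = 15.2; r = 20.2 − 15.2 = 5
A=13: ŷ = -1.3 + 1.5·13 = 18.2; r = 12.2 − 18.2 = -6
A=15: ŷ = -1.3 + 1.5·15 = 21.2; r = 22.2 − 21.2 = 1
A=17: ŷ = -1.3 + 1.5·17 = 24.2; r = 25.2 − 24.2 = 1
Largest |r| is 6 at A = 13, residual -6.

A = 13, r = -6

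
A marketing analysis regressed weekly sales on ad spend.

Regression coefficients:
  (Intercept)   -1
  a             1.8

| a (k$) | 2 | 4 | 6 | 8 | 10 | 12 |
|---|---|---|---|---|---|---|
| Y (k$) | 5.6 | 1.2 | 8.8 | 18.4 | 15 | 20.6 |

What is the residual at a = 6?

r = -1

Ŷ = -1 + 1.8·6 = 9.8
r = 8.8 − 9.8 = -1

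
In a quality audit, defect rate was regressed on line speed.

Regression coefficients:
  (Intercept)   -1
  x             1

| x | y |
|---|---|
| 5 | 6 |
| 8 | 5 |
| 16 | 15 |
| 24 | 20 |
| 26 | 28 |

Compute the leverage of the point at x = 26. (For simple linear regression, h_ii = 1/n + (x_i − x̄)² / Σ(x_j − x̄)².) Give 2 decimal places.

h = 0.50

x̄ = (5 + 8 + 16 + 24 + 26)/5 = 15.8
Σ(x − x̄)² = 116.64 + 60.84 + 0.04 + 67.24 + 104.04 = 348.8
h = 1/5 + (10.2)²/348.8 = 0.2 + 0.29828 = 0.50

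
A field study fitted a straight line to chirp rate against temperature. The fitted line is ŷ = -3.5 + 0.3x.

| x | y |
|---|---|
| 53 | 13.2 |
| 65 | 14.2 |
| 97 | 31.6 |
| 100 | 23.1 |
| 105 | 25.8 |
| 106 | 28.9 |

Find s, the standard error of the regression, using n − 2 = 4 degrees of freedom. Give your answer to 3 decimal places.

s = 3.763

x=53: ŷ = -3.5 + 0.3·53 = 12.4; e = 13.2 − 12.4 = 0.8
x=65: ŷ = -3.5 + 0.3·65 = 16; e = 14.2 − 16 = -1.8
x=97: ŷ = -3.5 + 0.3·97 = 25.6; e = 31.6 − 25.6 = 6
x=100: ŷ = -3.5 + 0.3·100 = 26.5; e = 23.1 − 26.5 = -3.4
x=105: ŷ = -3.5 + 0.3·105 = 28; e = 25.8 − 28 = -2.2
x=106: ŷ = -3.5 + 0.3·106 = 28.3; e = 28.9 − 28.3 = 0.6
SSE = 0.64 + 3.24 + 36 + 11.56 + 4.84 + 0.36 = 56.64
s = √(56.64/4) = √14.16 ≈ 3.763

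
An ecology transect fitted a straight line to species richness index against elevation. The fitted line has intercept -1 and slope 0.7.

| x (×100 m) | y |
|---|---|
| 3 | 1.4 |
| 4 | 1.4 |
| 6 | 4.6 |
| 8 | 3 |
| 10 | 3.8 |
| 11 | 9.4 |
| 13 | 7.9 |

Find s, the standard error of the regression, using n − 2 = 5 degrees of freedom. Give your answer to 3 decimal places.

x=3: ŷ = -1 + 0.7·3 = 1.1; e = 1.4 − 1.1 = 0.3
x=4: ŷ = -1 + 0.7·4 = 1.8; e = 1.4 − 1.8 = -0.4
x=6: ŷ = -1 + 0.7·6 = 3.2; e = 4.6 − 3.2 = 1.4
x=8: ŷ = -1 + 0.7·8 = 4.6; e = 3 − 4.6 = -1.6
x=10: ŷ = -1 + 0.7·10 = 6; e = 3.8 − 6 = -2.2
x=11: ŷ = -1 + 0.7·11 = 6.7; e = 9.4 − 6.7 = 2.7
x=13: ŷ = -1 + 0.7·13 = 8.1; e = 7.9 − 8.1 = -0.2
SSE = 0.09 + 0.16 + 1.96 + 2.56 + 4.84 + 7.29 + 0.04 = 16.94
s = √(16.94/5) = √3.388 ≈ 1.841

s = 1.841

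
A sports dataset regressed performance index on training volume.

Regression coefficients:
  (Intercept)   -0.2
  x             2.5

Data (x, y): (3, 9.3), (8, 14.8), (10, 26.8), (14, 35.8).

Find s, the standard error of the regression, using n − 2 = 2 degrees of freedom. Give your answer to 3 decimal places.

x=3: ŷ = -0.2 + 2.5·3 = 7.3; r = 9.3 − 7.3 = 2
x=8: ŷ = -0.2 + 2.5·8 = 19.8; r = 14.8 − 19.8 = -5
x=10: ŷ = -0.2 + 2.5·10 = 24.8; r = 26.8 − 24.8 = 2
x=14: ŷ = -0.2 + 2.5·14 = 34.8; r = 35.8 − 34.8 = 1
SSE = 4 + 25 + 4 + 1 = 34
s = √(34/2) = √17 ≈ 4.123

s = 4.123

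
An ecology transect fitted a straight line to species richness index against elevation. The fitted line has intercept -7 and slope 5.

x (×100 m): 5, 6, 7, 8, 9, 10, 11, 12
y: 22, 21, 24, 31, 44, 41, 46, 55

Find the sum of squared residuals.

SSE = 88

x=5: ŷ = -7 + 5·5 = 18; r = 22 − 18 = 4
x=6: ŷ = -7 + 5·6 = 23; r = 21 − 23 = -2
x=7: ŷ = -7 + 5·7 = 28; r = 24 − 28 = -4
x=8: ŷ = -7 + 5·8 = 33; r = 31 − 33 = -2
x=9: ŷ = -7 + 5·9 = 38; r = 44 − 38 = 6
x=10: ŷ = -7 + 5·10 = 43; r = 41 − 43 = -2
x=11: ŷ = -7 + 5·11 = 48; r = 46 − 48 = -2
x=12: ŷ = -7 + 5·12 = 53; r = 55 − 53 = 2
SSE = 16 + 4 + 16 + 4 + 36 + 4 + 4 + 4 = 88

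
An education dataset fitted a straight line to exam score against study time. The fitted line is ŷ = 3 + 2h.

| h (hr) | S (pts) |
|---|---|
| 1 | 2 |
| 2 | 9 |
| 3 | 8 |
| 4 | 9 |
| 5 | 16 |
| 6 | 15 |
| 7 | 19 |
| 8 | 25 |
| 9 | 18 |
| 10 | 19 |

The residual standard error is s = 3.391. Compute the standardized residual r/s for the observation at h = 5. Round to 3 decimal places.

ŷ = 3 + 2·5 = 13
r = 16 − 13 = 3
r/s = 3 / 3.391 = 0.885

0.885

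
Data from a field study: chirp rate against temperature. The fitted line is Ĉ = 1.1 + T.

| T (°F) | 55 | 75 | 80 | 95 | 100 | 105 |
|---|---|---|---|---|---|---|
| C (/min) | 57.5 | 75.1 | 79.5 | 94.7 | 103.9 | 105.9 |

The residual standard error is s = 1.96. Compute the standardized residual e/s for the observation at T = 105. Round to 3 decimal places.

-0.102

Ĉ = 1.1 + 105 = 106.1
e = 105.9 − 106.1 = -0.2
e/s = -0.2 / 1.96 = -0.102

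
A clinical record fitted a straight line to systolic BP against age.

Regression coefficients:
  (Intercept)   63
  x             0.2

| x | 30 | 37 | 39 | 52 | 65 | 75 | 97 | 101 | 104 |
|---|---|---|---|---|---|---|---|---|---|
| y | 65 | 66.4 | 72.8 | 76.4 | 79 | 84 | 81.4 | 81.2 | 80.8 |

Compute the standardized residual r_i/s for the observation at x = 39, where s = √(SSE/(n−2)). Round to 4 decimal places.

0.5189

x=30: ŷ = 63 + 0.2·30 = 69; r = 65 − 69 = -4
x=37: ŷ = 63 + 0.2·37 = 70.4; r = 66.4 − 70.4 = -4
x=39: ŷ = 63 + 0.2·39 = 70.8; r = 72.8 − 70.8 = 2
x=52: ŷ = 63 + 0.2·52 = 73.4; r = 76.4 − 73.4 = 3
x=65: ŷ = 63 + 0.2·65 = 76; r = 79 − 76 = 3
x=75: ŷ = 63 + 0.2·75 = 78; r = 84 − 78 = 6
x=97: ŷ = 63 + 0.2·97 = 82.4; r = 81.4 − 82.4 = -1
x=101: ŷ = 63 + 0.2·101 = 83.2; r = 81.2 − 83.2 = -2
x=104: ŷ = 63 + 0.2·104 = 83.8; r = 80.8 − 83.8 = -3
SSE = 16 + 16 + 4 + 9 + 9 + 36 + 1 + 4 + 9 = 104
s = √(104/7) = 3.8545
r/s = 2 / 3.8545 = 0.5189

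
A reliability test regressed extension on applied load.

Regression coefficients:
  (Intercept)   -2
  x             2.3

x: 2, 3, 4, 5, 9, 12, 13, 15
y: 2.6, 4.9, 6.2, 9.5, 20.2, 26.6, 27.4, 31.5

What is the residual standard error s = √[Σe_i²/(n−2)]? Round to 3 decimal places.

x=2: ŷ = -2 + 2.3·2 = 2.6; e = 2.6 − 2.6 = 0
x=3: ŷ = -2 + 2.3·3 = 4.9; e = 4.9 − 4.9 = 0
x=4: ŷ = -2 + 2.3·4 = 7.2; e = 6.2 − 7.2 = -1
x=5: ŷ = -2 + 2.3·5 = 9.5; e = 9.5 − 9.5 = 0
x=9: ŷ = -2 + 2.3·9 = 18.7; e = 20.2 − 18.7 = 1.5
x=12: ŷ = -2 + 2.3·12 = 25.6; e = 26.6 − 25.6 = 1
x=13: ŷ = -2 + 2.3·13 = 27.9; e = 27.4 − 27.9 = -0.5
x=15: ŷ = -2 + 2.3·15 = 32.5; e = 31.5 − 32.5 = -1
SSE = 0 + 0 + 1 + 0 + 2.25 + 1 + 0.25 + 1 = 5.5
s = √(5.5/6) = √0.916667 ≈ 0.957

s = 0.957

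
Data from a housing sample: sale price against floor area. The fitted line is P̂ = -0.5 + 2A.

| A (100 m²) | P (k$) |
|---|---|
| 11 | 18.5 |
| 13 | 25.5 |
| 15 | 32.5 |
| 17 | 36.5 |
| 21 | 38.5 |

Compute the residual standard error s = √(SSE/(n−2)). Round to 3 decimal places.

A=11: P̂ = -0.5 + 2·11 = 21.5; e = 18.5 − 21.5 = -3
A=13: P̂ = -0.5 + 2·13 = 25.5; e = 25.5 − 25.5 = 0
A=15: P̂ = -0.5 + 2·15 = 29.5; e = 32.5 − 29.5 = 3
A=17: P̂ = -0.5 + 2·17 = 33.5; e = 36.5 − 33.5 = 3
A=21: P̂ = -0.5 + 2·21 = 41.5; e = 38.5 − 41.5 = -3
SSE = 9 + 0 + 9 + 9 + 9 = 36
s = √(36/3) = √12 ≈ 3.464

s = 3.464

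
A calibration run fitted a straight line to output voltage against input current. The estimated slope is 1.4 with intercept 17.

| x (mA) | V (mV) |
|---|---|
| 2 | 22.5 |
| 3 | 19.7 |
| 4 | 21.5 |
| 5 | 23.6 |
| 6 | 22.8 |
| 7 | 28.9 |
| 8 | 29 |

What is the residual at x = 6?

ŷ = 17 + 1.4·6 = 25.4
r = 22.8 − 25.4 = -2.6

r = -2.6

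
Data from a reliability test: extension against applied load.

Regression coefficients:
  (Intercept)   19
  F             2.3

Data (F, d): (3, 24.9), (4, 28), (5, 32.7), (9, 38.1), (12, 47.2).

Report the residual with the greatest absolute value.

F=3: d̂ = 19 + 2.3·3 = 25.9; e = 24.9 − 25.9 = -1
F=4: d̂ = 19 + 2.3·4 = 28.2; e = 28 − 28.2 = -0.2
F=5: d̂ = 19 + 2.3·5 = 30.5; e = 32.7 − 30.5 = 2.2
F=9: d̂ = 19 + 2.3·9 = 39.7; e = 38.1 − 39.7 = -1.6
F=12: d̂ = 19 + 2.3·12 = 46.6; e = 47.2 − 46.6 = 0.6
Largest |e| is 2.2 at F = 5, residual 2.2.

e = 2.2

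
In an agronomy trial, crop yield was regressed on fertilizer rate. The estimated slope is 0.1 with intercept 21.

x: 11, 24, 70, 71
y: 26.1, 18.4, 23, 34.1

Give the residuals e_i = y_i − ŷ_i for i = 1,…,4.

x=11: ŷ = 21 + 0.1·11 = 22.1; e = 26.1 − 22.1 = 4
x=24: ŷ = 21 + 0.1·24 = 23.4; e = 18.4 − 23.4 = -5
x=70: ŷ = 21 + 0.1·70 = 28; e = 23 − 28 = -5
x=71: ŷ = 21 + 0.1·71 = 28.1; e = 34.1 − 28.1 = 6

4, -5, -5, 6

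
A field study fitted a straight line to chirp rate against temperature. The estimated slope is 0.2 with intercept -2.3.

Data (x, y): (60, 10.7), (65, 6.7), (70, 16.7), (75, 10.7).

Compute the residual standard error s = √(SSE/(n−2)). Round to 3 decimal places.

x=60: ŷ = -2.3 + 0.2·60 = 9.7; e = 10.7 − 9.7 = 1
x=65: ŷ = -2.3 + 0.2·65 = 10.7; e = 6.7 − 10.7 = -4
x=70: ŷ = -2.3 + 0.2·70 = 11.7; e = 16.7 − 11.7 = 5
x=75: ŷ = -2.3 + 0.2·75 = 12.7; e = 10.7 − 12.7 = -2
SSE = 1 + 16 + 25 + 4 = 46
s = √(46/2) = √23 ≈ 4.796

s = 4.796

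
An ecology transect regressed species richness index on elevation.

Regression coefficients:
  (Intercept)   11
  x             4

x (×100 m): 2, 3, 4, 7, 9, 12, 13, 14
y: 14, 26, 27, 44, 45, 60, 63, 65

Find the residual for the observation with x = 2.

ŷ = 11 + 4·2 = 19
r = 14 − 19 = -5

r = -5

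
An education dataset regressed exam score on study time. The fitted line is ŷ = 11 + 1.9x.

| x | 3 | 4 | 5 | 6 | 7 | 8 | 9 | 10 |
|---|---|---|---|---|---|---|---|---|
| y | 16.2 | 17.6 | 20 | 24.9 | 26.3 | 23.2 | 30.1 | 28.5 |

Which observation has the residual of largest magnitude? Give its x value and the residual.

x=3: ŷ = 11 + 1.9·3 = 16.7; e = 16.2 − 16.7 = -0.5
x=4: ŷ = 11 + 1.9·4 = 18.6; e = 17.6 − 18.6 = -1
x=5: ŷ = 11 + 1.9·5 = 20.5; e = 20 − 20.5 = -0.5
x=6: ŷ = 11 + 1.9·6 = 22.4; e = 24.9 − 22.4 = 2.5
x=7: ŷ = 11 + 1.9·7 = 24.3; e = 26.3 − 24.3 = 2
x=8: ŷ = 11 + 1.9·8 = 26.2; e = 23.2 − 26.2 = -3
x=9: ŷ = 11 + 1.9·9 = 28.1; e = 30.1 − 28.1 = 2
x=10: ŷ = 11 + 1.9·10 = 30; e = 28.5 − 30 = -1.5
Largest |e| is 3 at x = 8, residual -3.

x = 8, e = -3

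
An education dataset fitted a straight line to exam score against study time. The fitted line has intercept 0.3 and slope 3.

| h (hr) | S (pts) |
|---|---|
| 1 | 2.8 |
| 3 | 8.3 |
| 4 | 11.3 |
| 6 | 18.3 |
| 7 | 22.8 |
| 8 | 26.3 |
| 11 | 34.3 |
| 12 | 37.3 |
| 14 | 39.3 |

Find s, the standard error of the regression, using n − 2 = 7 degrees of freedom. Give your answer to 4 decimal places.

h=1: ŷ = 0.3 + 3·1 = 3.3; e = 2.8 − 3.3 = -0.5
h=3: ŷ = 0.3 + 3·3 = 9.3; e = 8.3 − 9.3 = -1
h=4: ŷ = 0.3 + 3·4 = 12.3; e = 11.3 − 12.3 = -1
h=6: ŷ = 0.3 + 3·6 = 18.3; e = 18.3 − 18.3 = 0
h=7: ŷ = 0.3 + 3·7 = 21.3; e = 22.8 − 21.3 = 1.5
h=8: ŷ = 0.3 + 3·8 = 24.3; e = 26.3 − 24.3 = 2
h=11: ŷ = 0.3 + 3·11 = 33.3; e = 34.3 − 33.3 = 1
h=12: ŷ = 0.3 + 3·12 = 36.3; e = 37.3 − 36.3 = 1
h=14: ŷ = 0.3 + 3·14 = 42.3; e = 39.3 − 42.3 = -3
SSE = 0.25 + 1 + 1 + 0 + 2.25 + 4 + 1 + 1 + 9 = 19.5
s = √(19.5/7) = √2.78571 ≈ 1.6690

s = 1.6690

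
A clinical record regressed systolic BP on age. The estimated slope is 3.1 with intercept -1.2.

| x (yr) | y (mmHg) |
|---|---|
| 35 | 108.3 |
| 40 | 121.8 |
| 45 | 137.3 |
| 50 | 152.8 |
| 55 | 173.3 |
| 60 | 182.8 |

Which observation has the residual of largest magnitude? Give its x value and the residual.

x=35: ŷ = -1.2 + 3.1·35 = 107.3; r = 108.3 − 107.3 = 1
x=40: ŷ = -1.2 + 3.1·40 = 122.8; r = 121.8 − 122.8 = -1
x=45: ŷ = -1.2 + 3.1·45 = 138.3; r = 137.3 − 138.3 = -1
x=50: ŷ = -1.2 + 3.1·50 = 153.8; r = 152.8 − 153.8 = -1
x=55: ŷ = -1.2 + 3.1·55 = 169.3; r = 173.3 − 169.3 = 4
x=60: ŷ = -1.2 + 3.1·60 = 184.8; r = 182.8 − 184.8 = -2
Largest |r| is 4 at x = 55, residual 4.

x = 55, r = 4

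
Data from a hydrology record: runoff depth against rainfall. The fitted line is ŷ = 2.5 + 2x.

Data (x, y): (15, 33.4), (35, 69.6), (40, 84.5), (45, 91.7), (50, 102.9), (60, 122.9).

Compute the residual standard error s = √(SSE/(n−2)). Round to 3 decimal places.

x=15: ŷ = 2.5 + 2·15 = 32.5; e = 33.4 − 32.5 = 0.9
x=35: ŷ = 2.5 + 2·35 = 72.5; e = 69.6 − 72.5 = -2.9
x=40: ŷ = 2.5 + 2·40 = 82.5; e = 84.5 − 82.5 = 2
x=45: ŷ = 2.5 + 2·45 = 92.5; e = 91.7 − 92.5 = -0.8
x=50: ŷ = 2.5 + 2·50 = 102.5; e = 102.9 − 102.5 = 0.4
x=60: ŷ = 2.5 + 2·60 = 122.5; e = 122.9 − 122.5 = 0.4
SSE = 0.81 + 8.41 + 4 + 0.64 + 0.16 + 0.16 = 14.18
s = √(14.18/4) = √3.545 ≈ 1.883

s = 1.883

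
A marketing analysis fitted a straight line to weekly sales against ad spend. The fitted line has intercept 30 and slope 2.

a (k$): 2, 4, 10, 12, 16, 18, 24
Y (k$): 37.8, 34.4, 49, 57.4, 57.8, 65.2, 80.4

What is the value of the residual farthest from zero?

a=2: Ŷ = 30 + 2·2 = 34; e = 37.8 − 34 = 3.8
a=4: Ŷ = 30 + 2·4 = 38; e = 34.4 − 38 = -3.6
a=10: Ŷ = 30 + 2·10 = 50; e = 49 − 50 = -1
a=12: Ŷ = 30 + 2·12 = 54; e = 57.4 − 54 = 3.4
a=16: Ŷ = 30 + 2·16 = 62; e = 57.8 − 62 = -4.2
a=18: Ŷ = 30 + 2·18 = 66; e = 65.2 − 66 = -0.8
a=24: Ŷ = 30 + 2·24 = 78; e = 80.4 − 78 = 2.4
Largest |e| is 4.2 at a = 16, residual -4.2.

e = -4.2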